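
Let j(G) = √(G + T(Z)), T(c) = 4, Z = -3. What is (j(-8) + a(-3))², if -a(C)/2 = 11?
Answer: 480 - 88*I ≈ 480.0 - 88.0*I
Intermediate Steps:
a(C) = -22 (a(C) = -2*11 = -22)
j(G) = √(4 + G) (j(G) = √(G + 4) = √(4 + G))
(j(-8) + a(-3))² = (√(4 - 8) - 22)² = (√(-4) - 22)² = (2*I - 22)² = (-22 + 2*I)²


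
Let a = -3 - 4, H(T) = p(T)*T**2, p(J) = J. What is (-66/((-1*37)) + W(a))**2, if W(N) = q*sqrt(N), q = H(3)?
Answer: -6981651/1369 + 3564*I*sqrt(7)/37 ≈ -5099.8 + 254.85*I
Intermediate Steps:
H(T) = T**3 (H(T) = T*T**2 = T**3)
q = 27 (q = 3**3 = 27)
a = -7
W(N) = 27*sqrt(N)
(-66/((-1*37)) + W(a))**2 = (-66/((-1*37)) + 27*sqrt(-7))**2 = (-66/(-37) + 27*(I*sqrt(7)))**2 = (-66*(-1/37) + 27*I*sqrt(7))**2 = (66/37 + 27*I*sqrt(7))**2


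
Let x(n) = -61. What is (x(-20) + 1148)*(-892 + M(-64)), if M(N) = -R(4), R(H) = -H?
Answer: -965256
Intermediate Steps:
M(N) = 4 (M(N) = -(-1)*4 = -1*(-4) = 4)
(x(-20) + 1148)*(-892 + M(-64)) = (-61 + 1148)*(-892 + 4) = 1087*(-888) = -965256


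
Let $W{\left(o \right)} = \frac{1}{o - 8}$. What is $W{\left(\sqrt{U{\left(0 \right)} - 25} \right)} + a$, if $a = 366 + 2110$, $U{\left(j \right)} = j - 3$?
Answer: $\frac{56946}{23} - \frac{i \sqrt{7}}{46} \approx 2475.9 - 0.057516 i$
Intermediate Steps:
$U{\left(j \right)} = -3 + j$
$a = 2476$
$W{\left(o \right)} = \frac{1}{-8 + o}$
$W{\left(\sqrt{U{\left(0 \right)} - 25} \right)} + a = \frac{1}{-8 + \sqrt{\left(-3 + 0\right) - 25}} + 2476 = \frac{1}{-8 + \sqrt{-3 - 25}} + 2476 = \frac{1}{-8 + \sqrt{-28}} + 2476 = \frac{1}{-8 + 2 i \sqrt{7}} + 2476 = 2476 + \frac{1}{-8 + 2 i \sqrt{7}}$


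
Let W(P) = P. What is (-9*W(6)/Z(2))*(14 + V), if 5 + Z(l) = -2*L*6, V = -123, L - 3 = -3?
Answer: -5886/5 ≈ -1177.2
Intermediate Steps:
L = 0 (L = 3 - 3 = 0)
Z(l) = -5 (Z(l) = -5 - 2*0*6 = -5 + 0*6 = -5 + 0 = -5)
(-9*W(6)/Z(2))*(14 + V) = (-54/(-5))*(14 - 123) = -54*(-1)/5*(-109) = -9*(-6/5)*(-109) = (54/5)*(-109) = -5886/5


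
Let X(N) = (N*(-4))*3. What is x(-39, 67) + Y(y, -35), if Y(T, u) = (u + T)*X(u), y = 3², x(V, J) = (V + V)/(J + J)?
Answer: -731679/67 ≈ -10921.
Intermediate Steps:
x(V, J) = V/J (x(V, J) = (2*V)/((2*J)) = (2*V)*(1/(2*J)) = V/J)
y = 9
X(N) = -12*N (X(N) = -4*N*3 = -12*N)
Y(T, u) = -12*u*(T + u) (Y(T, u) = (u + T)*(-12*u) = (T + u)*(-12*u) = -12*u*(T + u))
x(-39, 67) + Y(y, -35) = -39/67 - 12*(-35)*(9 - 35) = -39*1/67 - 12*(-35)*(-26) = -39/67 - 10920 = -731679/67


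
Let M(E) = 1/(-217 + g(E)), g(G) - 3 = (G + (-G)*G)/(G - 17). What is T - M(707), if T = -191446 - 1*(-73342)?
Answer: -38194951359/323401 ≈ -1.1810e+5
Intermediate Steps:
T = -118104 (T = -191446 + 73342 = -118104)
g(G) = 3 + (G - G²)/(-17 + G) (g(G) = 3 + (G + (-G)*G)/(G - 17) = 3 + (G - G²)/(-17 + G))
M(E) = 1/(-217 + (-51 - E² + 4*E)/(-17 + E))
T - M(707) = -118104 - (17 - 1*707)/(-3638 + 707² + 213*707) = -118104 - (17 - 707)/(-3638 + 499849 + 150591) = -118104 - (-690)/646802 = -118104 - 1*(-345/323401) = -118104 + 345/323401 = -38194951359/323401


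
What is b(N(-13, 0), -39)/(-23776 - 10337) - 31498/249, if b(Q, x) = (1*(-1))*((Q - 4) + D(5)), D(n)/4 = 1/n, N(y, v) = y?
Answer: -21576211/170565 ≈ -126.50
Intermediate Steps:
D(n) = 4/n (D(n) = 4*(1/n) = 4/n)
b(Q, x) = 16/5 - Q (b(Q, x) = (1*(-1))*((Q - 4) + 4/5) = -((-4 + Q) + 4*(⅕)) = -((-4 + Q) + ⅘) = -(-16/5 + Q) = 16/5 - Q)
b(N(-13, 0), -39)/(-23776 - 10337) - 31498/249 = (16/5 - 1*(-13))/(-23776 - 10337) - 31498/249 = (16/5 + 13)/(-34113) - 31498*1/249 = (81/5)*(-1/34113) - 31498/249 = -27/56855 - 31498/249 = -21576211/170565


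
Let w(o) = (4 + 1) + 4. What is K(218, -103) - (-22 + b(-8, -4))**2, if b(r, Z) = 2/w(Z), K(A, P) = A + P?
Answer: -29101/81 ≈ -359.27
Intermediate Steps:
w(o) = 9 (w(o) = 5 + 4 = 9)
b(r, Z) = 2/9
K(218, -103) - (-22 + b(-8, -4))**2 = (218 - 103) - (-22 + 2/9)**2 = 115 - (-196/9)**2 = 115 - 1*38416/81 = 115 - 38416/81 = -29101/81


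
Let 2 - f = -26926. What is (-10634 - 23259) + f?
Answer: -6965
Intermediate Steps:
f = 26928 (f = 2 - 1*(-26926) = 2 + 26926 = 26928)
(-10634 - 23259) + f = (-10634 - 23259) + 26928 = -33893 + 26928 = -6965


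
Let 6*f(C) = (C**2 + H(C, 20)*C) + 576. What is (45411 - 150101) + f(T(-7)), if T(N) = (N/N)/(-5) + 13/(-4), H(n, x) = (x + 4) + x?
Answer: -83693853/800 ≈ -1.0462e+5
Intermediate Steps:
H(n, x) = 4 + 2*x (H(n, x) = (4 + x) + x = 4 + 2*x)
T(N) = -69/20 (T(N) = 1*(-1/5) + 13*(-1/4) = -1/5 - 13/4 = -69/20)
f(C) = 96 + C**2/6 + 22*C/3 (f(C) = ((C**2 + (4 + 2*20)*C) + 576)/6 = ((C**2 + (4 + 40)*C) + 576)/6 = ((C**2 + 44*C) + 576)/6 = (576 + C**2 + 44*C)/6 = 96 + C**2/6 + 22*C/3)
(45411 - 150101) + f(T(-7)) = (45411 - 150101) + (96 + (-69/20)**2/6 + (22/3)*(-69/20)) = -104690 + (96 + (1/6)*(4761/400) - 253/10) = -104690 + (96 + 1587/800 - 253/10) = -104690 + 58147/800 = -83693853/800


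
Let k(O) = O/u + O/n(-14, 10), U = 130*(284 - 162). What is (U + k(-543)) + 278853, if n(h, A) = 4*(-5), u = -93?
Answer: 182742513/620 ≈ 2.9475e+5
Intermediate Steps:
n(h, A) = -20
U = 15860 (U = 130*122 = 15860)
k(O) = -113*O/1860 (k(O) = O/(-93) + O/(-20) = O*(-1/93) + O*(-1/20) = -O/93 - O/20 = -113*O/1860)
(U + k(-543)) + 278853 = (15860 - 113/1860*(-543)) + 278853 = (15860 + 20453/620) + 278853 = 9853653/620 + 278853 = 182742513/620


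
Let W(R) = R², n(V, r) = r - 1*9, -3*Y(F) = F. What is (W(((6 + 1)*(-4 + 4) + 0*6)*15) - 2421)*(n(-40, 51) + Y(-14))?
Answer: -112980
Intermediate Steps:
Y(F) = -F/3
n(V, r) = -9 + r (n(V, r) = r - 9 = -9 + r)
(W(((6 + 1)*(-4 + 4) + 0*6)*15) - 2421)*(n(-40, 51) + Y(-14)) = ((((6 + 1)*(-4 + 4) + 0*6)*15)² - 2421)*((-9 + 51) - ⅓*(-14)) = (((7*0 + 0)*15)² - 2421)*(42 + 14/3) = (((0 + 0)*15)² - 2421)*(140/3) = ((0*15)² - 2421)*(140/3) = (0² - 2421)*(140/3) = (0 - 2421)*(140/3) = -2421*140/3 = -112980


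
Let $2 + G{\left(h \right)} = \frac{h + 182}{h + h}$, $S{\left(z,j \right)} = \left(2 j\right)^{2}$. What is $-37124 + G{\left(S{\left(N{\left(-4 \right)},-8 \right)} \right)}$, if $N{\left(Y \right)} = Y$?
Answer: $- \frac{9504037}{256} \approx -37125.0$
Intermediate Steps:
$S{\left(z,j \right)} = 4 j^{2}$
$G{\left(h \right)} = -2 + \frac{182 + h}{2 h}$ ($G{\left(h \right)} = -2 + \frac{h + 182}{h + h} = -2 + \frac{182 + h}{2 h}$)
$-37124 + G{\left(S{\left(N{\left(-4 \right)},-8 \right)} \right)} = -37124 - \left(\frac{3}{2} - \frac{91}{4 \left(-8\right)^{2}}\right) = -37124 - \left(\frac{3}{2} - \frac{91}{4 \cdot 64}\right) = -37124 - \left(\frac{3}{2} - \frac{91}{256}\right) = -37124 + \left(- \frac{3}{2} + 91 \cdot \frac{1}{256}\right) = -37124 + \left(- \frac{3}{2} + \frac{91}{256}\right) = -37124 - \frac{293}{256} = - \frac{9504037}{256}$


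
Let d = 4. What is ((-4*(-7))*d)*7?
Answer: 784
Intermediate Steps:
((-4*(-7))*d)*7 = (-4*(-7)*4)*7 = (28*4)*7 = 112*7 = 784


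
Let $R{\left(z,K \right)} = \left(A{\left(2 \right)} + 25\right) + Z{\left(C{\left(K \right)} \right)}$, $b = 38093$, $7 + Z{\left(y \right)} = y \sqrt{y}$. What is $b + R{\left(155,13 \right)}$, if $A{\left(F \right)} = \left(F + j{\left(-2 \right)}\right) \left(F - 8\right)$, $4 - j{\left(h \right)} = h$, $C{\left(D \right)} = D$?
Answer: $38063 + 13 \sqrt{13} \approx 38110.0$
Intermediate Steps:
$j{\left(h \right)} = 4 - h$
$Z{\left(y \right)} = -7 + y^{\frac{3}{2}}$ ($Z{\left(y \right)} = -7 + y \sqrt{y} = -7 + y^{\frac{3}{2}}$)
$A{\left(F \right)} = \left(-8 + F\right) \left(6 + F\right)$ ($A{\left(F \right)} = \left(F + \left(4 - -2\right)\right) \left(F - 8\right) = \left(F + \left(4 + 2\right)\right) \left(-8 + F\right) = \left(F + 6\right) \left(-8 + F\right) = \left(6 + F\right) \left(-8 + F\right) = \left(-8 + F\right) \left(6 + F\right)$)
$R{\left(z,K \right)} = -30 + K^{\frac{3}{2}}$ ($R{\left(z,K \right)} = \left(\left(-48 + 2^{2} - 4\right) + 25\right) + \left(-7 + K^{\frac{3}{2}}\right) = \left(\left(-48 + 4 - 4\right) + 25\right) + \left(-7 + K^{\frac{3}{2}}\right) = \left(-48 + 25\right) + \left(-7 + K^{\frac{3}{2}}\right) = -23 + \left(-7 + K^{\frac{3}{2}}\right) = -30 + K^{\frac{3}{2}}$)
$b + R{\left(155,13 \right)} = 38093 - \left(30 - 13^{\frac{3}{2}}\right) = 38093 - \left(30 - 13 \sqrt{13}\right) = 38063 + 13 \sqrt{13}$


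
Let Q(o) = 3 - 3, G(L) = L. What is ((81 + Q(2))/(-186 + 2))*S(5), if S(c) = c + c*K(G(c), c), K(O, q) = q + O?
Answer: -4455/184 ≈ -24.212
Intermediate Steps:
K(O, q) = O + q
Q(o) = 0
S(c) = c + 2*c**2 (S(c) = c + c*(c + c) = c + c*(2*c) = c + 2*c**2)
((81 + Q(2))/(-186 + 2))*S(5) = ((81 + 0)/(-186 + 2))*(5*(1 + 2*5)) = (81/(-184))*(5*(1 + 10)) = (81*(-1/184))*(5*11) = -81/184*55 = -4455/184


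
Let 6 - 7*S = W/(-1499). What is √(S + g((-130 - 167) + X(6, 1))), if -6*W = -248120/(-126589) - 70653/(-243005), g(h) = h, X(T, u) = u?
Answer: I*√22592300383690393581573914573430/276671268945330 ≈ 17.18*I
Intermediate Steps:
W = -69238293217/184570559670 (W = -(-248120/(-126589) - 70653/(-243005))/6 = -(-248120*(-1/126589) - 70653*(-1/243005))/6 = -(248120/126589 + 70653/243005)/6 = -⅙*69238293217/30761759945 = -69238293217/184570559670 ≈ -0.37513)
S = 1659958375378763/1936698882617310 (S = 6/7 - (-69238293217)/(1291993917690*(-1499)) = 6/7 - (-69238293217)*(-1)/(1291993917690*1499) = 6/7 - ⅐*69238293217/276671268945330 = 6/7 - 69238293217/1936698882617310 = 1659958375378763/1936698882617310 ≈ 0.85711)
√(S + g((-130 - 167) + X(6, 1))) = √(1659958375378763/1936698882617310 + ((-130 - 167) + 1)) = √(1659958375378763/1936698882617310 + (-297 + 1)) = √(1659958375378763/1936698882617310 - 296) = √(-571602910879344997/1936698882617310) = I*√22592300383690393581573914573430/276671268945330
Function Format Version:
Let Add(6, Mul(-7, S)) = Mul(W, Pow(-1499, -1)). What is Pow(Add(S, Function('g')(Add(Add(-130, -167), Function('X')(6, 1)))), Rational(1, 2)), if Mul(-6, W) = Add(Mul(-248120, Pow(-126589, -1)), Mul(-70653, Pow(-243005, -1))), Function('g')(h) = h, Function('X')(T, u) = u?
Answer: Mul(Rational(1, 276671268945330), I, Pow(22592300383690393581573914573430, Rational(1, 2))) ≈ Mul(17.180, I)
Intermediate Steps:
W = Rational(-69238293217, 184570559670) (W = Mul(Rational(-1, 6), Add(Mul(-248120, Pow(-126589, -1)), Mul(-70653, Pow(-243005, -1)))) = Mul(Rational(-1, 6), Add(Mul(-248120, Rational(-1, 126589)), Mul(-70653, Rational(-1, 243005)))) = Mul(Rational(-1, 6), Add(Rational(248120, 126589), Rational(70653, 243005))) = Mul(Rational(-1, 6), Rational(69238293217, 30761759945)) = Rational(-69238293217, 184570559670) ≈ -0.37513)
S = Rational(1659958375378763, 1936698882617310) (S = Add(Rational(6, 7), Mul(Rational(-1, 7), Mul(Rational(-69238293217, 184570559670), Pow(-1499, -1)))) = Add(Rational(6, 7), Mul(Rational(-1, 7), Mul(Rational(-69238293217, 184570559670), Rational(-1, 1499)))) = Add(Rational(6, 7), Mul(Rational(-1, 7), Rational(69238293217, 276671268945330))) = Add(Rational(6, 7), Rational(-69238293217, 1936698882617310)) = Rational(1659958375378763, 1936698882617310) ≈ 0.85711)
Pow(Add(S, Function('g')(Add(Add(-130, -167), Function('X')(6, 1)))), Rational(1, 2)) = Pow(Add(Rational(1659958375378763, 1936698882617310), Add(Add(-130, -167), 1)), Rational(1, 2)) = Pow(Add(Rational(1659958375378763, 1936698882617310), Add(-297, 1)), Rational(1, 2)) = Pow(Add(Rational(1659958375378763, 1936698882617310), -296), Rational(1, 2)) = Pow(Rational(-571602910879344997, 1936698882617310), Rational(1, 2)) = Mul(Rational(1, 276671268945330), I, Pow(22592300383690393581573914573430, Rational(1, 2)))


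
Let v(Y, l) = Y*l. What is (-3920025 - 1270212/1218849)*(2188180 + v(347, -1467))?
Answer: -2674251095896443749/406283 ≈ -6.5822e+12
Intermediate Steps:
(-3920025 - 1270212/1218849)*(2188180 + v(347, -1467)) = (-3920025 - 1270212/1218849)*(2188180 + 347*(-1467)) = (-3920025 - 1270212*1/1218849)*(2188180 - 509049) = (-3920025 - 423404/406283)*1679131 = -1592639940479/406283*1679131 = -2674251095896443749/406283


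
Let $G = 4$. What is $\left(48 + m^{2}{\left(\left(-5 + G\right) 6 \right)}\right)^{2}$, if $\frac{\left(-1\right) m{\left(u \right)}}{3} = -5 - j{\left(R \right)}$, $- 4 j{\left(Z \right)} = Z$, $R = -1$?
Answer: $\frac{22439169}{256} \approx 87653.0$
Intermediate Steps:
$j{\left(Z \right)} = - \frac{Z}{4}$
$m{\left(u \right)} = \frac{63}{4}$ ($m{\left(u \right)} = - 3 \left(-5 - \left(- \frac{1}{4}\right) \left(-1\right)\right) = - 3 \left(-5 - \frac{1}{4}\right) = \left(-3\right) \left(- \frac{21}{4}\right) = \frac{63}{4}$)
$\left(48 + m^{2}{\left(\left(-5 + G\right) 6 \right)}\right)^{2} = \left(48 + \left(\frac{63}{4}\right)^{2}\right)^{2} = \left(48 + \frac{3969}{16}\right)^{2} = \left(\frac{4737}{16}\right)^{2} = \frac{22439169}{256}$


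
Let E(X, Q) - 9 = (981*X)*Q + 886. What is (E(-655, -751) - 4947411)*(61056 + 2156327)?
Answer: 1059049370219687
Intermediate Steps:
E(X, Q) = 895 + 981*Q*X (E(X, Q) = 9 + ((981*X)*Q + 886) = 9 + (981*Q*X + 886) = 9 + (886 + 981*Q*X) = 895 + 981*Q*X)
(E(-655, -751) - 4947411)*(61056 + 2156327) = ((895 + 981*(-751)*(-655)) - 4947411)*(61056 + 2156327) = ((895 + 482558805) - 4947411)*2217383 = (482559700 - 4947411)*2217383 = 477612289*2217383 = 1059049370219687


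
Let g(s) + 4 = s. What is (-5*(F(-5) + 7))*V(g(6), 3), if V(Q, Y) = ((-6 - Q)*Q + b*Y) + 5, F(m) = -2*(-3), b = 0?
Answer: 715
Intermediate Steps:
g(s) = -4 + s
F(m) = 6
V(Q, Y) = 5 + Q*(-6 - Q) (V(Q, Y) = ((-6 - Q)*Q + 0*Y) + 5 = (Q*(-6 - Q) + 0) + 5 = Q*(-6 - Q) + 5 = 5 + Q*(-6 - Q))
(-5*(F(-5) + 7))*V(g(6), 3) = (-5*(6 + 7))*(5 - (-4 + 6)² - 6*(-4 + 6)) = (-5*13)*(5 - 1*2² - 6*2) = -65*(5 - 1*4 - 12) = -65*(5 - 4 - 12) = -65*(-11) = 715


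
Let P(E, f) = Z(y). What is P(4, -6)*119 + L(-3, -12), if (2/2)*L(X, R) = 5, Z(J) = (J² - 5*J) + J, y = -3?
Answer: 2504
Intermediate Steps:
Z(J) = J² - 4*J
P(E, f) = 21 (P(E, f) = -3*(-4 - 3) = -3*(-7) = 21)
L(X, R) = 5
P(4, -6)*119 + L(-3, -12) = 21*119 + 5 = 2499 + 5 = 2504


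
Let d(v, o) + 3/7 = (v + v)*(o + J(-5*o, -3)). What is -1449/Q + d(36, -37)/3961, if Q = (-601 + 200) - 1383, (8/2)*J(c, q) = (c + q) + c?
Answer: 5258751/2909704 ≈ 1.8073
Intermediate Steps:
J(c, q) = c/2 + q/4 (J(c, q) = ((c + q) + c)/4 = (q + 2*c)/4 = c/2 + q/4)
d(v, o) = -3/7 + 2*v*(-¾ - 3*o/2) (d(v, o) = -3/7 + (v + v)*(o + ((-5*o)/2 + (¼)*(-3))) = -3/7 + (2*v)*(o + (-5*o/2 - ¾)) = -3/7 + (2*v)*(o + (-¾ - 5*o/2)) = -3/7 + (2*v)*(-¾ - 3*o/2) = -3/7 + 2*v*(-¾ - 3*o/2))
Q = -1784 (Q = -401 - 1383 = -1784)
-1449/Q + d(36, -37)/3961 = -1449/(-1784) + (-3/7 - 3/2*36 - 3*(-37)*36)/3961 = -1449*(-1/1784) + (-3/7 - 54 + 3996)*(1/3961) = 1449/1784 + (27591/7)*(1/3961) = 1449/1784 + 1623/1631 = 5258751/2909704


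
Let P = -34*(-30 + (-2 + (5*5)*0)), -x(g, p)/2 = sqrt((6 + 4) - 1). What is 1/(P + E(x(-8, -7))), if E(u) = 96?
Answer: 1/1184 ≈ 0.00084459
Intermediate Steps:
x(g, p) = -6 (x(g, p) = -2*sqrt((6 + 4) - 1) = -2*sqrt(10 - 1) = -2*sqrt(9) = -2*3 = -6)
P = 1088 (P = -34*(-30 + (-2 + 25*0)) = -34*(-30 + (-2 + 0)) = -34*(-30 - 2) = -34*(-32) = 1088)
1/(P + E(x(-8, -7))) = 1/(1088 + 96) = 1/1184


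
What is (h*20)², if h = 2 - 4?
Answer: 1600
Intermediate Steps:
h = -2
(h*20)² = (-2*20)² = (-40)² = 1600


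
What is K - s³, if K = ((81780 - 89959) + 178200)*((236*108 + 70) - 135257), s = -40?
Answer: -18651069679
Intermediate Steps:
K = -18651133679 (K = (-8179 + 178200)*((25488 + 70) - 135257) = 170021*(25558 - 135257) = 170021*(-109699) = -18651133679)
K - s³ = -18651133679 - 1*(-40)³ = -18651133679 - 1*(-64000) = -18651133679 + 64000 = -18651069679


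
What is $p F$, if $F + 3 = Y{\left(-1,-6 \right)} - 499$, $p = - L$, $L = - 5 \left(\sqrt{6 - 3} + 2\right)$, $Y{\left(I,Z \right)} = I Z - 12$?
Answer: $-5080 - 2540 \sqrt{3} \approx -9479.4$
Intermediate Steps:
$Y{\left(I,Z \right)} = -12 + I Z$
$L = -10 - 5 \sqrt{3}$ ($L = - 5 \left(\sqrt{3} + 2\right) = - 5 \left(2 + \sqrt{3}\right) = -10 - 5 \sqrt{3} \approx -18.66$)
$p = 10 + 5 \sqrt{3}$ ($p = - (-10 - 5 \sqrt{3}) = 10 + 5 \sqrt{3} \approx 18.66$)
$F = -508$ ($F = -3 - 505 = -508$)
$p F = \left(10 + 5 \sqrt{3}\right) \left(-508\right) = -5080 - 2540 \sqrt{3}$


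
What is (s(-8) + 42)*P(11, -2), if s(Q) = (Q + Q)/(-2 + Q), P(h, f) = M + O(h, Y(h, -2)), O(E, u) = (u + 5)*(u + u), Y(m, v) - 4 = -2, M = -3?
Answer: 1090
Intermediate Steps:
Y(m, v) = 2 (Y(m, v) = 4 - 2 = 2)
O(E, u) = 2*u*(5 + u) (O(E, u) = (5 + u)*(2*u) = 2*u*(5 + u))
P(h, f) = 25 (P(h, f) = -3 + 2*2*(5 + 2) = -3 + 2*2*7 = -3 + 28 = 25)
s(Q) = 2*Q/(-2 + Q) (s(Q) = (2*Q)/(-2 + Q) = 2*Q/(-2 + Q))
(s(-8) + 42)*P(11, -2) = (2*(-8)/(-2 - 8) + 42)*25 = (2*(-8)/(-10) + 42)*25 = (2*(-8)*(-1/10) + 42)*25 = (8/5 + 42)*25 = (218/5)*25 = 1090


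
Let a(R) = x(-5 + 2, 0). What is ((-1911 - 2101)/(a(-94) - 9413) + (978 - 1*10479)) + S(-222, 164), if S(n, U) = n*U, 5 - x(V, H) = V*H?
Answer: -107976965/2352 ≈ -45909.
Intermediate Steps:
x(V, H) = 5 - H*V (x(V, H) = 5 - V*H = 5 - H*V)
a(R) = 5 (a(R) = 5 - 1*0*(-5 + 2) = 5 - 1*0*(-3) = 5 + 0 = 5)
S(n, U) = U*n
((-1911 - 2101)/(a(-94) - 9413) + (978 - 1*10479)) + S(-222, 164) = ((-1911 - 2101)/(5 - 9413) + (978 - 1*10479)) + 164*(-222) = (-4012/(-9408) + (978 - 10479)) - 36408 = (-4012*(-1/9408) - 9501) - 36408 = (1003/2352 - 9501) - 36408 = -22345349/2352 - 36408 = -107976965/2352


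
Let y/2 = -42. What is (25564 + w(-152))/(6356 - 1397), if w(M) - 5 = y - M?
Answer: 25637/4959 ≈ 5.1698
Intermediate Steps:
y = -84 (y = 2*(-42) = -84)
w(M) = -79 - M (w(M) = 5 + (-84 - M) = -79 - M)
(25564 + w(-152))/(6356 - 1397) = (25564 + (-79 - 1*(-152)))/(6356 - 1397) = (25564 + (-79 + 152))/4959 = (25564 + 73)*(1/4959) = 25637*(1/4959) = 25637/4959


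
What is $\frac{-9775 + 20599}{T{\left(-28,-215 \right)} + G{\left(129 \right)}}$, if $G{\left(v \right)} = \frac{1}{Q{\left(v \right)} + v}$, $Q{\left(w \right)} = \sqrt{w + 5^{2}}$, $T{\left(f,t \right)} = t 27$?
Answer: $- \frac{517965775272}{277788920243} + \frac{5412 \sqrt{154}}{277788920243} \approx -1.8646$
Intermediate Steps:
$T{\left(f,t \right)} = 27 t$
$Q{\left(w \right)} = \sqrt{25 + w}$ ($Q{\left(w \right)} = \sqrt{w + 25} = \sqrt{25 + w}$)
$G{\left(v \right)} = \frac{1}{v + \sqrt{25 + v}}$ ($G{\left(v \right)} = \frac{1}{\sqrt{25 + v} + v} = \frac{1}{v + \sqrt{25 + v}}$)
$\frac{-9775 + 20599}{T{\left(-28,-215 \right)} + G{\left(129 \right)}} = \frac{-9775 + 20599}{27 \left(-215\right) + \frac{1}{129 + \sqrt{25 + 129}}} = \frac{10824}{-5805 + \frac{1}{129 + \sqrt{154}}}$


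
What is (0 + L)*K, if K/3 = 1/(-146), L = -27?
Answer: 81/146 ≈ 0.55479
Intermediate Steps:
K = -3/146 (K = 3/(-146) = 3*(-1/146) = -3/146 ≈ -0.020548)
(0 + L)*K = (0 - 27)*(-3/146) = -27*(-3/146) = 81/146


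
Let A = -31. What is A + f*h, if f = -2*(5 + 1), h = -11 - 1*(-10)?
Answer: -19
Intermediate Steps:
h = -1 (h = -11 + 10 = -1)
f = -12 (f = -2*6 = -12)
A + f*h = -31 - 12*(-1) = -31 + 12 = -19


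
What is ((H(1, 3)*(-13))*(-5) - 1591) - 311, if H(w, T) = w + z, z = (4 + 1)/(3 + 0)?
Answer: -5186/3 ≈ -1728.7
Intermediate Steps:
z = 5/3 ≈ 1.6667
H(w, T) = 5/3 + w (H(w, T) = w + 5/3 = 5/3 + w)
((H(1, 3)*(-13))*(-5) - 1591) - 311 = (((5/3 + 1)*(-13))*(-5) - 1591) - 311 = (((8/3)*(-13))*(-5) - 1591) - 311 = (-104/3*(-5) - 1591) - 311 = (520/3 - 1591) - 311 = -4253/3 - 311 = -5186/3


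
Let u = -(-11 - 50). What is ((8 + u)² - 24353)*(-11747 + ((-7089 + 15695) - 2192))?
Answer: 104484136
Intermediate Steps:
u = 61 (u = -1*(-61) = 61)
((8 + u)² - 24353)*(-11747 + ((-7089 + 15695) - 2192)) = ((8 + 61)² - 24353)*(-11747 + ((-7089 + 15695) - 2192)) = (69² - 24353)*(-11747 + (8606 - 2192)) = (4761 - 24353)*(-11747 + 6414) = -19592*(-5333) = 104484136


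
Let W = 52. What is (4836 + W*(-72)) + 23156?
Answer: 24248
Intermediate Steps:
(4836 + W*(-72)) + 23156 = (4836 + 52*(-72)) + 23156 = (4836 - 3744) + 23156 = 1092 + 23156 = 24248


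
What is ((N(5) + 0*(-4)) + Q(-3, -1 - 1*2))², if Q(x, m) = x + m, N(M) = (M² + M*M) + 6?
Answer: 2500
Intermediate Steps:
N(M) = 6 + 2*M² (N(M) = (M² + M²) + 6 = 2*M² + 6 = 6 + 2*M²)
Q(x, m) = m + x
((N(5) + 0*(-4)) + Q(-3, -1 - 1*2))² = (((6 + 2*5²) + 0*(-4)) + ((-1 - 1*2) - 3))² = (((6 + 2*25) + 0) + ((-1 - 2) - 3))² = (((6 + 50) + 0) + (-3 - 3))² = ((56 + 0) - 6)² = (56 - 6)² = 50² = 2500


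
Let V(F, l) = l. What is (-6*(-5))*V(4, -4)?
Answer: -120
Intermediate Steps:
(-6*(-5))*V(4, -4) = -6*(-5)*(-4) = 30*(-4) = -120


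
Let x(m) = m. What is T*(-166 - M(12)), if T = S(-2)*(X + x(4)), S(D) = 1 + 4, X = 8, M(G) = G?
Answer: -10680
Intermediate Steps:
S(D) = 5
T = 60 (T = 5*(8 + 4) = 5*12 = 60)
T*(-166 - M(12)) = 60*(-166 - 1*12) = 60*(-166 - 12) = 60*(-178) = -10680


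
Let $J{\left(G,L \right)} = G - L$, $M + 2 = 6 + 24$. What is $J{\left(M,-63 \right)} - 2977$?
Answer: $-2886$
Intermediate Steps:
$M = 28$ ($M = -2 + \left(6 + 24\right) = -2 + 30 = 28$)
$J{\left(M,-63 \right)} - 2977 = \left(28 - -63\right) - 2977 = \left(28 + 63\right) - 2977 = 91 - 2977 = -2886$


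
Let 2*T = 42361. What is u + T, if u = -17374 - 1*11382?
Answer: -15151/2 ≈ -7575.5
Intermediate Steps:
T = 42361/2 (T = (½)*42361 = 42361/2 ≈ 21181.)
u = -28756 (u = -17374 - 11382 = -28756)
u + T = -28756 + 42361/2 = -15151/2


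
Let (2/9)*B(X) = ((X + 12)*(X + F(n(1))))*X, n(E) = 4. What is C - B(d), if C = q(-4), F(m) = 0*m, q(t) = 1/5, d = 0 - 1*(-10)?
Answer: -49499/5 ≈ -9899.8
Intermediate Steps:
d = 10 (d = 0 + 10 = 10)
q(t) = ⅕
F(m) = 0
C = ⅕ ≈ 0.20000
B(X) = 9*X²*(12 + X)/2 (B(X) = 9*(((X + 12)*(X + 0))*X)/2 = 9*(((12 + X)*X)*X)/2 = 9*((X*(12 + X))*X)/2 = 9*(X²*(12 + X))/2 = 9*X²*(12 + X)/2)
C - B(d) = ⅕ - 9*10²*(12 + 10)/2 = ⅕ - 9*100*22/2 = ⅕ - 1*9900 = ⅕ - 9900 = -49499/5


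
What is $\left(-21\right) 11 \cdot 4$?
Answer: $-924$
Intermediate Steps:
$\left(-21\right) 11 \cdot 4 = \left(-231\right) 4 = -924$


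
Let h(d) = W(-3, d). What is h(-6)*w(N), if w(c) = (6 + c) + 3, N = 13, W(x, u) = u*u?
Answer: 792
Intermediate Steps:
W(x, u) = u²
h(d) = d²
w(c) = 9 + c
h(-6)*w(N) = (-6)²*(9 + 13) = 36*22 = 792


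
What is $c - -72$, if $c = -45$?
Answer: $27$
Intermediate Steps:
$c - -72 = -45 - -72 = -45 + 72 = 27$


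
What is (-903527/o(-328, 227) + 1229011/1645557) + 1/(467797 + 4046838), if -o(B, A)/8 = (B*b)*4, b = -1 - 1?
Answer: 6828857605578662929/155951441046781440 ≈ 43.788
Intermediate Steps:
b = -2
o(B, A) = 64*B (o(B, A) = -8*B*(-2)*4 = -8*(-2*B)*4 = -(-64)*B = 64*B)
(-903527/o(-328, 227) + 1229011/1645557) + 1/(467797 + 4046838) = (-903527/(64*(-328)) + 1229011/1645557) + 1/(467797 + 4046838) = (-903527/(-20992) + 1229011*(1/1645557)) + 1/4514635 = (-903527*(-1/20992) + 1229011/1645557) + 1/4514635 = (903527/20992 + 1229011/1645557) + 1/4514635 = 1512604578451/34543532544 + 1/4514635 = 6828857605578662929/155951441046781440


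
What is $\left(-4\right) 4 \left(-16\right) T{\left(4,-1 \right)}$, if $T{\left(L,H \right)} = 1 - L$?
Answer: $-768$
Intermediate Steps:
$\left(-4\right) 4 \left(-16\right) T{\left(4,-1 \right)} = \left(-4\right) 4 \left(-16\right) \left(1 - 4\right) = \left(-16\right) \left(-16\right) \left(1 - 4\right) = 256 \left(-3\right) = -768$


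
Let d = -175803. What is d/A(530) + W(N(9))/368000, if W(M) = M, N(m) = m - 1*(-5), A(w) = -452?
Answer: 8086938791/20792000 ≈ 388.94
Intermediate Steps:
N(m) = 5 + m (N(m) = m + 5 = 5 + m)
d/A(530) + W(N(9))/368000 = -175803/(-452) + (5 + 9)/368000 = -175803*(-1/452) + 14*(1/368000) = 175803/452 + 7/184000 = 8086938791/20792000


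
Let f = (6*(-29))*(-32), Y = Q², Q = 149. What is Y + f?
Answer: 27769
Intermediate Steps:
Y = 22201 (Y = 149² = 22201)
f = 5568 (f = -174*(-32) = 5568)
Y + f = 22201 + 5568 = 27769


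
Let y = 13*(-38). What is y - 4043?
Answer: -4537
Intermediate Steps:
y = -494
y - 4043 = -494 - 4043 = -4537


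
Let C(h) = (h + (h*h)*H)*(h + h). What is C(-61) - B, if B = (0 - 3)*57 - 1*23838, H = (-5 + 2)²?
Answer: -4054207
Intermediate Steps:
H = 9 (H = (-3)² = 9)
C(h) = 2*h*(h + 9*h²) (C(h) = (h + (h*h)*9)*(h + h) = (h + h²*9)*(2*h) = (h + 9*h²)*(2*h) = 2*h*(h + 9*h²))
B = -24009 (B = -3*57 - 23838 = -171 - 23838 = -24009)
C(-61) - B = (-61)²*(2 + 18*(-61)) - 1*(-24009) = 3721*(2 - 1098) + 24009 = 3721*(-1096) + 24009 = -4078216 + 24009 = -4054207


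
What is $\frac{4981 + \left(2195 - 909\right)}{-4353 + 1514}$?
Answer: $- \frac{6267}{2839} \approx -2.2075$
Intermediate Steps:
$\frac{4981 + \left(2195 - 909\right)}{-4353 + 1514} = \frac{4981 + \left(2195 - 909\right)}{-2839} = \left(4981 + 1286\right) \left(- \frac{1}{2839}\right) = 6267 \left(- \frac{1}{2839}\right) = - \frac{6267}{2839}$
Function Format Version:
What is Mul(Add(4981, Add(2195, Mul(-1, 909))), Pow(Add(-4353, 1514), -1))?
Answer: Rational(-6267, 2839) ≈ -2.2075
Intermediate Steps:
Mul(Add(4981, Add(2195, Mul(-1, 909))), Pow(Add(-4353, 1514), -1)) = Mul(Add(4981, Add(2195, -909)), Pow(-2839, -1)) = Mul(Add(4981, 1286), Rational(-1, 2839)) = Mul(6267, Rational(-1, 2839)) = Rational(-6267, 2839)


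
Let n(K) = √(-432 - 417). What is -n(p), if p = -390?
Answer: -I*√849 ≈ -29.138*I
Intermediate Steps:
n(K) = I*√849 (n(K) = √(-849) = I*√849)
-n(p) = -I*√849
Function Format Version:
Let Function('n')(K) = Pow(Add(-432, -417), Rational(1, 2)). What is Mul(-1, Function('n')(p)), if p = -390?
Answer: Mul(-1, I, Pow(849, Rational(1, 2))) ≈ Mul(-29.138, I)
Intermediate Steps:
Function('n')(K) = Mul(I, Pow(849, Rational(1, 2))) (Function('n')(K) = Pow(-849, Rational(1, 2)) = Mul(I, Pow(849, Rational(1, 2))))
Mul(-1, Function('n')(p)) = Mul(-1, Mul(I, Pow(849, Rational(1, 2)))) = Mul(-1, I, Pow(849, Rational(1, 2)))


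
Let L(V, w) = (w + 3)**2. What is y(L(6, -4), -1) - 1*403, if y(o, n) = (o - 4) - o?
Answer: -407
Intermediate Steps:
L(V, w) = (3 + w)**2
y(o, n) = -4 (y(o, n) = (-4 + o) - o = -4)
y(L(6, -4), -1) - 1*403 = -4 - 1*403 = -4 - 403 = -407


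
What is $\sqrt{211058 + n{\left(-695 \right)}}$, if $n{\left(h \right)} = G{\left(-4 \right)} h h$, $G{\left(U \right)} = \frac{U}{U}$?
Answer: $481 \sqrt{3} \approx 833.12$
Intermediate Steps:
$G{\left(U \right)} = 1$
$n{\left(h \right)} = h^{2}$ ($n{\left(h \right)} = 1 h h = h h = h^{2}$)
$\sqrt{211058 + n{\left(-695 \right)}} = \sqrt{211058 + \left(-695\right)^{2}} = \sqrt{211058 + 483025} = \sqrt{694083} = 481 \sqrt{3}$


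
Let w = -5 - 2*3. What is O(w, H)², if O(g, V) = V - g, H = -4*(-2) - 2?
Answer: 289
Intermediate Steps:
w = -11 (w = -5 - 6 = -11)
H = 6 (H = 8 - 2 = 6)
O(w, H)² = (6 - 1*(-11))² = (6 + 11)² = 17² = 289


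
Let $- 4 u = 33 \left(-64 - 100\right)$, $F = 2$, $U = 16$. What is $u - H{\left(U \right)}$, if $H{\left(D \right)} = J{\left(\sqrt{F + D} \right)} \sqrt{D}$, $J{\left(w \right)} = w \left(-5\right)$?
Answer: $1353 + 60 \sqrt{2} \approx 1437.9$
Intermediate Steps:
$J{\left(w \right)} = - 5 w$
$u = 1353$ ($u = - \frac{33 \left(-64 - 100\right)}{4} = - \frac{33 \left(-164\right)}{4} = \left(- \frac{1}{4}\right) \left(-5412\right) = 1353$)
$H{\left(D \right)} = - 5 \sqrt{D} \sqrt{2 + D}$ ($H{\left(D \right)} = - 5 \sqrt{2 + D} \sqrt{D} = - 5 \sqrt{D} \sqrt{2 + D}$)
$u - H{\left(U \right)} = 1353 - - 5 \sqrt{16} \sqrt{2 + 16} = 1353 - \left(-5\right) 4 \sqrt{18} = 1353 - \left(-5\right) 4 \cdot 3 \sqrt{2} = 1353 - - 60 \sqrt{2} = 1353 + 60 \sqrt{2}$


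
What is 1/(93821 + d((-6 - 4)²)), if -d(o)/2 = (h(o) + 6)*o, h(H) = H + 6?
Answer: 1/71421 ≈ 1.4001e-5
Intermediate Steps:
h(H) = 6 + H
d(o) = -2*o*(12 + o) (d(o) = -2*((6 + o) + 6)*o = -2*(12 + o)*o = -2*o*(12 + o))
1/(93821 + d((-6 - 4)²)) = 1/(93821 - 2*(-6 - 4)²*(12 + (-6 - 4)²)) = 1/(93821 - 2*(-10)²*(12 + (-10)²)) = 1/(93821 - 2*100*(12 + 100)) = 1/(93821 - 2*100*112) = 1/(93821 - 22400) = 1/71421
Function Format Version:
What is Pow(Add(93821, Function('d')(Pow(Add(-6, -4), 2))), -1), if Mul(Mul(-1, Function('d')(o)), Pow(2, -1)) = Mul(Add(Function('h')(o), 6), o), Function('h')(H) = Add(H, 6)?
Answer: Rational(1, 71421) ≈ 1.4001e-5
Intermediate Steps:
Function('h')(H) = Add(6, H)
Function('d')(o) = Mul(-2, o, Add(12, o)) (Function('d')(o) = Mul(-2, Mul(Add(Add(6, o), 6), o)) = Mul(-2, Mul(Add(12, o), o)) = Mul(-2, Mul(o, Add(12, o))) = Mul(-2, o, Add(12, o)))
Pow(Add(93821, Function('d')(Pow(Add(-6, -4), 2))), -1) = Pow(Add(93821, Mul(-2, Pow(Add(-6, -4), 2), Add(12, Pow(Add(-6, -4), 2)))), -1) = Pow(Add(93821, Mul(-2, Pow(-10, 2), Add(12, Pow(-10, 2)))), -1) = Pow(Add(93821, Mul(-2, 100, Add(12, 100))), -1) = Pow(Add(93821, Mul(-2, 100, 112)), -1) = Pow(Add(93821, -22400), -1) = Pow(71421, -1) = Rational(1, 71421)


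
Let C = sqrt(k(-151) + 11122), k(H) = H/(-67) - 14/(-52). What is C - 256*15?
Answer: -3840 + sqrt(33758076898)/1742 ≈ -3734.5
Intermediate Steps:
k(H) = 7/26 - H/67 (k(H) = H*(-1/67) - 14*(-1/52) = -H/67 + 7/26 = 7/26 - H/67)
C = sqrt(33758076898)/1742 (C = sqrt((7/26 - 1/67*(-151)) + 11122) = sqrt((7/26 + 151/67) + 11122) = sqrt(4395/1742 + 11122) = sqrt(19378919/1742) = sqrt(33758076898)/1742 ≈ 105.47)
C - 256*15 = sqrt(33758076898)/1742 - 256*15 = sqrt(33758076898)/1742 - 3840 = -3840 + sqrt(33758076898)/1742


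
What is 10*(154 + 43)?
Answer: 1970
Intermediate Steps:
10*(154 + 43) = 10*197 = 1970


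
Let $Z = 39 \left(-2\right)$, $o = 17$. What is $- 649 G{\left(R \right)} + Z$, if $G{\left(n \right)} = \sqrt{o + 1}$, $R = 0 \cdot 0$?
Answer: $-78 - 1947 \sqrt{2} \approx -2831.5$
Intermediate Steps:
$Z = -78$
$R = 0$
$G{\left(n \right)} = 3 \sqrt{2}$ ($G{\left(n \right)} = \sqrt{17 + 1} = \sqrt{18} = 3 \sqrt{2}$)
$- 649 G{\left(R \right)} + Z = - 649 \cdot 3 \sqrt{2} - 78 = - 1947 \sqrt{2} - 78 = -78 - 1947 \sqrt{2}$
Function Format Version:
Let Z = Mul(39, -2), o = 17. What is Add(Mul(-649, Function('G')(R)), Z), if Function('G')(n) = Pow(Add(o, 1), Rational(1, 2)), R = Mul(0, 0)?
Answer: Add(-78, Mul(-1947, Pow(2, Rational(1, 2)))) ≈ -2831.5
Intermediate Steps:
Z = -78
R = 0
Function('G')(n) = Mul(3, Pow(2, Rational(1, 2))) (Function('G')(n) = Pow(Add(17, 1), Rational(1, 2)) = Pow(18, Rational(1, 2)) = Mul(3, Pow(2, Rational(1, 2))))
Add(Mul(-649, Function('G')(R)), Z) = Add(Mul(-649, Mul(3, Pow(2, Rational(1, 2)))), -78) = Add(Mul(-1947, Pow(2, Rational(1, 2))), -78) = Add(-78, Mul(-1947, Pow(2, Rational(1, 2))))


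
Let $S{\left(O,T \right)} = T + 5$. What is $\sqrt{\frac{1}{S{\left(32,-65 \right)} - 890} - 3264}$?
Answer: $\frac{i \sqrt{117830438}}{190} \approx 57.131 i$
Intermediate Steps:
$S{\left(O,T \right)} = 5 + T$
$\sqrt{\frac{1}{S{\left(32,-65 \right)} - 890} - 3264} = \sqrt{\frac{1}{\left(5 - 65\right) - 890} - 3264} = \sqrt{\frac{1}{-60 - 890} - 3264} = \sqrt{\frac{1}{-950} - 3264} = \sqrt{- \frac{1}{950} - 3264} = \sqrt{- \frac{3100801}{950}} = \frac{i \sqrt{117830438}}{190}$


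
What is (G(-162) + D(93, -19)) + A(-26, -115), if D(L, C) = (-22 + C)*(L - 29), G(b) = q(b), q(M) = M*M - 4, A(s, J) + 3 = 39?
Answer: 23652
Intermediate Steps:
A(s, J) = 36 (A(s, J) = -3 + 39 = 36)
q(M) = -4 + M² (q(M) = M² - 4 = -4 + M²)
G(b) = -4 + b²
D(L, C) = (-29 + L)*(-22 + C) (D(L, C) = (-22 + C)*(-29 + L) = (-29 + L)*(-22 + C))
(G(-162) + D(93, -19)) + A(-26, -115) = ((-4 + (-162)²) + (638 - 29*(-19) - 22*93 - 19*93)) + 36 = ((-4 + 26244) + (638 + 551 - 2046 - 1767)) + 36 = (26240 - 2624) + 36 = 23616 + 36 = 23652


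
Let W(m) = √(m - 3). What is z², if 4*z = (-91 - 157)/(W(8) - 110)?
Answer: 3844/(110 - √5)² ≈ 0.33101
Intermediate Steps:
W(m) = √(-3 + m)
z = -62/(-110 + √5) (z = ((-91 - 157)/(√(-3 + 8) - 110))/4 = (-248/(√5 - 110))/4 = (-248/(-110 + √5))/4 = -62/(-110 + √5) ≈ 0.57533)
z² = (1364/2419 + 62*√5/12095)²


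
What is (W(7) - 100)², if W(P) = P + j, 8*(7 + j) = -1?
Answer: 641601/64 ≈ 10025.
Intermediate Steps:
j = -57/8 (j = -7 + (⅛)*(-1) = -7 - ⅛ = -57/8 ≈ -7.1250)
W(P) = -57/8 + P (W(P) = P - 57/8 = -57/8 + P)
(W(7) - 100)² = ((-57/8 + 7) - 100)² = (-⅛ - 100)² = (-801/8)² = 641601/64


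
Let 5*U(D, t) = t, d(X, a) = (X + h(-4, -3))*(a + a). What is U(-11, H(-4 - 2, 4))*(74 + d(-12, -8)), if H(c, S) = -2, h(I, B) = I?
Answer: -132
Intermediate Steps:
d(X, a) = 2*a*(-4 + X) (d(X, a) = (X - 4)*(a + a) = (-4 + X)*(2*a) = 2*a*(-4 + X))
U(D, t) = t/5
U(-11, H(-4 - 2, 4))*(74 + d(-12, -8)) = ((1/5)*(-2))*(74 + 2*(-8)*(-4 - 12)) = -2*(74 + 2*(-8)*(-16))/5 = -2*(74 + 256)/5 = -2/5*330 = -132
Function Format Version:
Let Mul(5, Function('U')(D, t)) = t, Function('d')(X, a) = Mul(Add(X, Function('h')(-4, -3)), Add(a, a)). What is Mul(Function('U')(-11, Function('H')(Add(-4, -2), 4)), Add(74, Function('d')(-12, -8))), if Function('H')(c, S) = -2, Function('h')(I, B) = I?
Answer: -132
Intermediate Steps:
Function('d')(X, a) = Mul(2, a, Add(-4, X)) (Function('d')(X, a) = Mul(Add(X, -4), Add(a, a)) = Mul(Add(-4, X), Mul(2, a)) = Mul(2, a, Add(-4, X)))
Function('U')(D, t) = Mul(Rational(1, 5), t)
Mul(Function('U')(-11, Function('H')(Add(-4, -2), 4)), Add(74, Function('d')(-12, -8))) = Mul(Mul(Rational(1, 5), -2), Add(74, Mul(2, -8, Add(-4, -12)))) = Mul(Rational(-2, 5), Add(74, Mul(2, -8, -16))) = Mul(Rational(-2, 5), Add(74, 256)) = Mul(Rational(-2, 5), 330) = -132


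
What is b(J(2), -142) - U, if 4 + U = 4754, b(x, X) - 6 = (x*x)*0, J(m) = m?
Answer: -4744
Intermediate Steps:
b(x, X) = 6 (b(x, X) = 6 + (x*x)*0 = 6 + x²*0 = 6 + 0 = 6)
U = 4750 (U = -4 + 4754 = 4750)
b(J(2), -142) - U = 6 - 1*4750 = 6 - 4750 = -4744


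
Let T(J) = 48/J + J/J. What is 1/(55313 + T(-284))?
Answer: 71/3927282 ≈ 1.8079e-5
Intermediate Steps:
T(J) = 1 + 48/J (T(J) = 48/J + 1 = 1 + 48/J)
1/(55313 + T(-284)) = 1/(55313 + (48 - 284)/(-284)) = 1/(55313 - 1/284*(-236)) = 1/(55313 + 59/71) = 1/(3927282/71) = 71/3927282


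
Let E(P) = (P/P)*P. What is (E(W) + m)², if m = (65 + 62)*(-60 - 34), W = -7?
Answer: 142683025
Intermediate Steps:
E(P) = P (E(P) = 1*P = P)
m = -11938 (m = 127*(-94) = -11938)
(E(W) + m)² = (-7 - 11938)² = (-11945)² = 142683025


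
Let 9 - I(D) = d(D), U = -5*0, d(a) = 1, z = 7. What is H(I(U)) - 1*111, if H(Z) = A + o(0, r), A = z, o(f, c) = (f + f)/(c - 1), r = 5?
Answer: -104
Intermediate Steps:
U = 0
o(f, c) = 2*f/(-1 + c) (o(f, c) = (2*f)/(-1 + c) = 2*f/(-1 + c))
A = 7
I(D) = 8 (I(D) = 9 - 1*1 = 9 - 1 = 8)
H(Z) = 7 (H(Z) = 7 + 2*0/(-1 + 5) = 7 + 2*0/4 = 7 + 2*0*(¼) = 7 + 0 = 7)
H(I(U)) - 1*111 = 7 - 1*111 = 7 - 111 = -104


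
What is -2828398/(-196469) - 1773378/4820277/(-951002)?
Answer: 23746593429482419/1649509488808181 ≈ 14.396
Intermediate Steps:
-2828398/(-196469) - 1773378/4820277/(-951002) = -2828398*(-1/196469) - 1773378*1/4820277*(-1/951002) = 2828398/196469 - 591126/1606759*(-1/951002) = 2828398/196469 + 295563/764015511259 = 23746593429482419/1649509488808181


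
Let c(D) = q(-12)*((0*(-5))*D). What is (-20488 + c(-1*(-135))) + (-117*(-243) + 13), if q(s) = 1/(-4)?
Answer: 7956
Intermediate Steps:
q(s) = -¼
c(D) = 0 (c(D) = -0*(-5)*D/4 = -0*D = -¼*0 = 0)
(-20488 + c(-1*(-135))) + (-117*(-243) + 13) = (-20488 + 0) + (-117*(-243) + 13) = -20488 + (28431 + 13) = -20488 + 28444 = 7956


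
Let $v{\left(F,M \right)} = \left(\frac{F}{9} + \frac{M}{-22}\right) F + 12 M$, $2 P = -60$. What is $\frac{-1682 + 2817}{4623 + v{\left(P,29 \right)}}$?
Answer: $\frac{12485}{56216} \approx 0.22209$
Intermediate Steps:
$P = -30$ ($P = \frac{1}{2} \left(-60\right) = -30$)
$v{\left(F,M \right)} = 12 M + F \left(- \frac{M}{22} + \frac{F}{9}\right)$ ($v{\left(F,M \right)} = \left(F \frac{1}{9} + M \left(- \frac{1}{22}\right)\right) F + 12 M = \left(\frac{F}{9} - \frac{M}{22}\right) F + 12 M = \left(- \frac{M}{22} + \frac{F}{9}\right) F + 12 M = F \left(- \frac{M}{22} + \frac{F}{9}\right) + 12 M = 12 M + F \left(- \frac{M}{22} + \frac{F}{9}\right)$)
$\frac{-1682 + 2817}{4623 + v{\left(P,29 \right)}} = \frac{-1682 + 2817}{4623 + \left(12 \cdot 29 + \frac{\left(-30\right)^{2}}{9} - \left(- \frac{15}{11}\right) 29\right)} = \frac{1135}{4623 + \left(348 + \frac{1}{9} \cdot 900 + \frac{435}{11}\right)} = \frac{1135}{4623 + \left(348 + 100 + \frac{435}{11}\right)} = \frac{1135}{4623 + \frac{5363}{11}} = \frac{1135}{\frac{56216}{11}} = 1135 \cdot \frac{11}{56216} = \frac{12485}{56216}$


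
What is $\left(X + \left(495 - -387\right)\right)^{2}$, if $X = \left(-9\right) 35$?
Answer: $321489$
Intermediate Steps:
$X = -315$
$\left(X + \left(495 - -387\right)\right)^{2} = \left(-315 + \left(495 - -387\right)\right)^{2} = \left(-315 + \left(495 + 387\right)\right)^{2} = \left(-315 + 882\right)^{2} = 567^{2} = 321489$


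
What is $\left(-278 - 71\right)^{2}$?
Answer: $121801$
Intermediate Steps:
$\left(-278 - 71\right)^{2} = \left(-349\right)^{2} = 121801$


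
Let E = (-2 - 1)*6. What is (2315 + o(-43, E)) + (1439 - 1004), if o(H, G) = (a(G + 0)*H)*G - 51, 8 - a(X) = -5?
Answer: 12761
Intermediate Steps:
E = -18 (E = -3*6 = -18)
a(X) = 13 (a(X) = 8 - 1*(-5) = 8 + 5 = 13)
o(H, G) = -51 + 13*G*H (o(H, G) = (13*H)*G - 51 = 13*G*H - 51 = -51 + 13*G*H)
(2315 + o(-43, E)) + (1439 - 1004) = (2315 + (-51 + 13*(-18)*(-43))) + (1439 - 1004) = (2315 + (-51 + 10062)) + 435 = (2315 + 10011) + 435 = 12326 + 435 = 12761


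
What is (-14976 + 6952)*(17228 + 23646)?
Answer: -327972976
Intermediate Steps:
(-14976 + 6952)*(17228 + 23646) = -8024*40874 = -327972976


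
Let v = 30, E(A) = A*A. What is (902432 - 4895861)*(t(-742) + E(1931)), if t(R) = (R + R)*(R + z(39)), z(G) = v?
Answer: -19110031340301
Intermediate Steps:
E(A) = A²
z(G) = 30
t(R) = 2*R*(30 + R) (t(R) = (R + R)*(R + 30) = (2*R)*(30 + R) = 2*R*(30 + R))
(902432 - 4895861)*(t(-742) + E(1931)) = (902432 - 4895861)*(2*(-742)*(30 - 742) + 1931²) = -3993429*(2*(-742)*(-712) + 3728761) = -3993429*(1056608 + 3728761) = -3993429*4785369 = -19110031340301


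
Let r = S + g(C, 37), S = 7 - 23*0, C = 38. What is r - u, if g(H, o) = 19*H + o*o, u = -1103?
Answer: 3201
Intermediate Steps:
g(H, o) = o**2 + 19*H (g(H, o) = 19*H + o**2 = o**2 + 19*H)
S = 7 (S = 7 + 0 = 7)
r = 2098 (r = 7 + (37**2 + 19*38) = 7 + (1369 + 722) = 7 + 2091 = 2098)
r - u = 2098 - 1*(-1103) = 2098 + 1103 = 3201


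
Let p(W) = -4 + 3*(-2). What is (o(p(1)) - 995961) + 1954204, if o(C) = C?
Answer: 958233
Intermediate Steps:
p(W) = -10 (p(W) = -4 - 6 = -10)
(o(p(1)) - 995961) + 1954204 = (-10 - 995961) + 1954204 = -995971 + 1954204 = 958233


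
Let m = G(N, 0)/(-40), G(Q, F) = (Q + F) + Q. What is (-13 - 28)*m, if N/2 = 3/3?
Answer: 41/10 ≈ 4.1000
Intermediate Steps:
N = 2 (N = 2*(3/3) = 2*(3*(⅓)) = 2*1 = 2)
G(Q, F) = F + 2*Q (G(Q, F) = (F + Q) + Q = F + 2*Q)
m = -⅒ (m = (0 + 2*2)/(-40) = (0 + 4)*(-1/40) = 4*(-1/40) = -⅒ ≈ -0.10000)
(-13 - 28)*m = (-13 - 28)*(-⅒) = -41*(-⅒) = 41/10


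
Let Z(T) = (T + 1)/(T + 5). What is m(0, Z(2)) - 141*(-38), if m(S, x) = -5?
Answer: 5353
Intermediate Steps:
Z(T) = (1 + T)/(5 + T)
m(0, Z(2)) - 141*(-38) = -5 - 141*(-38) = -5 + 5358 = 5353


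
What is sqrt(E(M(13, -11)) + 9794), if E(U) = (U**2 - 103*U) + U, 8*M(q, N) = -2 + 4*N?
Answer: 99*sqrt(17)/4 ≈ 102.05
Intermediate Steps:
M(q, N) = -1/4 + N/2 (M(q, N) = (-2 + 4*N)/8 = -1/4 + N/2)
E(U) = U**2 - 102*U
sqrt(E(M(13, -11)) + 9794) = sqrt((-1/4 + (1/2)*(-11))*(-102 + (-1/4 + (1/2)*(-11))) + 9794) = sqrt((-1/4 - 11/2)*(-102 + (-1/4 - 11/2)) + 9794) = sqrt(-23*(-102 - 23/4)/4 + 9794) = sqrt(-23/4*(-431/4) + 9794) = sqrt(9913/16 + 9794) = sqrt(166617/16) = 99*sqrt(17)/4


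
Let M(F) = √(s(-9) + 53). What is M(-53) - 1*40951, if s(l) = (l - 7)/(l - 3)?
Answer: -40951 + √489/3 ≈ -40944.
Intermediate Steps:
s(l) = (-7 + l)/(-3 + l)
M(F) = √489/3 (M(F) = √((-7 - 9)/(-3 - 9) + 53) = √(-16/(-12) + 53) = √(-1/12*(-16) + 53) = √(4/3 + 53) = √(163/3) = √489/3)
M(-53) - 1*40951 = √489/3 - 1*40951 = √489/3 - 40951 = -40951 + √489/3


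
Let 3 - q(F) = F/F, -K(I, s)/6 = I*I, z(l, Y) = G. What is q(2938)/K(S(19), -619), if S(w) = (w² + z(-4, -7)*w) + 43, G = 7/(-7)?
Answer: -1/444675 ≈ -2.2488e-6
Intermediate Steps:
G = -1 (G = 7*(-⅐) = -1)
z(l, Y) = -1
S(w) = 43 + w² - w (S(w) = (w² - w) + 43 = 43 + w² - w)
K(I, s) = -6*I² (K(I, s) = -6*I*I = -6*I²)
q(F) = 2 (q(F) = 3 - F/F = 3 - 1*1 = 3 - 1 = 2)
q(2938)/K(S(19), -619) = 2/((-6*(43 + 19² - 1*19)²)) = 2/((-6*(43 + 361 - 19)²)) = 2/((-6*385²)) = 2/((-6*148225)) = 2/(-889350) = 2*(-1/889350) = -1/444675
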